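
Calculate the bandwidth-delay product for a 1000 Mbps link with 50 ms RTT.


BDP = bandwidth * RTT
= 1000 Mbps * 50 ms
= 1000 * 1e6 * 50 / 1000 bits
= 50000000 bits
= 6250000 bytes
= 6103.5156 KB
BDP = 50000000 bits (6250000 bytes)


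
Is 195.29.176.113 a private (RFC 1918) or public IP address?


RFC 1918 private ranges:
  10.0.0.0/8 (10.0.0.0 - 10.255.255.255)
  172.16.0.0/12 (172.16.0.0 - 172.31.255.255)
  192.168.0.0/16 (192.168.0.0 - 192.168.255.255)
Public (not in any RFC 1918 range)


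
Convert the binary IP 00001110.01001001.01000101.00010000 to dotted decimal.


00001110 = 14
01001001 = 73
01000101 = 69
00010000 = 16
IP: 14.73.69.16


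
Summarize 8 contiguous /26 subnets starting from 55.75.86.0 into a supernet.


Original prefix: /26
Number of subnets: 8 = 2^3
New prefix = 26 - 3 = 23
Supernet: 55.75.86.0/23


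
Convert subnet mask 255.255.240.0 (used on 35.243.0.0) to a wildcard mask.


Subnet mask: 255.255.240.0
Wildcard = 255.255.255.255 - subnet mask
255 - 255 = 0
255 - 255 = 0
255 - 240 = 15
255 - 0 = 255
Wildcard: 0.0.15.255


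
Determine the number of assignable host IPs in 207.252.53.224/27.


Host bits = 32 - 27 = 5
Total addresses = 2^5 = 32
Usable = total - 2 (network and broadcast)
Usable hosts: 30


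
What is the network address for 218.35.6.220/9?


IP:   11011010.00100011.00000110.11011100
Mask: 11111111.10000000.00000000.00000000
AND operation:
Net:  11011010.00000000.00000000.00000000
Network: 218.0.0.0/9


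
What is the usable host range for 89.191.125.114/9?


Network: 89.128.0.0
Broadcast: 89.255.255.255
First usable = network + 1
Last usable = broadcast - 1
Range: 89.128.0.1 to 89.255.255.254


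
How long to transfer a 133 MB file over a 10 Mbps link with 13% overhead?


Effective throughput = 10 * (1 - 13/100) = 8.7 Mbps
File size in Mb = 133 * 8 = 1064 Mb
Time = 1064 / 8.7
Time = 122.2989 seconds


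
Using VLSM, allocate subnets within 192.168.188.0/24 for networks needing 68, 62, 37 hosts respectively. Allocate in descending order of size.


68 hosts -> /25 (126 usable): 192.168.188.0/25
62 hosts -> /26 (62 usable): 192.168.188.128/26
37 hosts -> /26 (62 usable): 192.168.188.192/26
Allocation: 192.168.188.0/25 (68 hosts, 126 usable); 192.168.188.128/26 (62 hosts, 62 usable); 192.168.188.192/26 (37 hosts, 62 usable)


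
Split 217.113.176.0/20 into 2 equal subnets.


New prefix = 20 + 1 = 21
Each subnet has 2048 addresses
  217.113.176.0/21
  217.113.184.0/21
Subnets: 217.113.176.0/21, 217.113.184.0/21


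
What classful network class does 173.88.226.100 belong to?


First octet: 173
Binary: 10101101
10xxxxxx -> Class B (128-191)
Class B, default mask 255.255.0.0 (/16)


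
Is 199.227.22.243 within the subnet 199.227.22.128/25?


Subnet network: 199.227.22.128
Test IP AND mask: 199.227.22.128
Yes, 199.227.22.243 is in 199.227.22.128/25


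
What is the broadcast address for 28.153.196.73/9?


Network: 28.128.0.0/9
Host bits = 23
Set all host bits to 1:
Broadcast: 28.255.255.255


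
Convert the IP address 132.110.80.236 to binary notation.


132 = 10000100
110 = 01101110
80 = 01010000
236 = 11101100
Binary: 10000100.01101110.01010000.11101100


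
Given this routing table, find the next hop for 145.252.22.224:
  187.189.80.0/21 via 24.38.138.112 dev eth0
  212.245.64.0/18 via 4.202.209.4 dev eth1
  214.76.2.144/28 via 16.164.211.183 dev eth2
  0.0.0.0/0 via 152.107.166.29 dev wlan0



Longest prefix match for 145.252.22.224:
  /21 187.189.80.0: no
  /18 212.245.64.0: no
  /28 214.76.2.144: no
  /0 0.0.0.0: MATCH
Selected: next-hop 152.107.166.29 via wlan0 (matched /0)


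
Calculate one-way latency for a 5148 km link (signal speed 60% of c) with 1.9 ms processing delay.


Speed = 0.6 * 3e5 km/s = 180000 km/s
Propagation delay = 5148 / 180000 = 0.0286 s = 28.6 ms
Processing delay = 1.9 ms
Total one-way latency = 30.5 ms


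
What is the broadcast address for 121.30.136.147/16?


Network: 121.30.0.0/16
Host bits = 16
Set all host bits to 1:
Broadcast: 121.30.255.255


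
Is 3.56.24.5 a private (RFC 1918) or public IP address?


RFC 1918 private ranges:
  10.0.0.0/8 (10.0.0.0 - 10.255.255.255)
  172.16.0.0/12 (172.16.0.0 - 172.31.255.255)
  192.168.0.0/16 (192.168.0.0 - 192.168.255.255)
Public (not in any RFC 1918 range)


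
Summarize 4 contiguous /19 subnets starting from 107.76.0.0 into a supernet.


Original prefix: /19
Number of subnets: 4 = 2^2
New prefix = 19 - 2 = 17
Supernet: 107.76.0.0/17


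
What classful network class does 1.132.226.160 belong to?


First octet: 1
Binary: 00000001
0xxxxxxx -> Class A (1-126)
Class A, default mask 255.0.0.0 (/8)


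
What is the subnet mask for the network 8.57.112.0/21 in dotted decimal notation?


/21 means 21 network bits, 11 host bits
Binary: 11111111111111111111100000000000
Mask: 255.255.248.0


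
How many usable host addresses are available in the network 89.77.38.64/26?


Host bits = 32 - 26 = 6
Total addresses = 2^6 = 64
Usable = total - 2 (network and broadcast)
Usable hosts: 62


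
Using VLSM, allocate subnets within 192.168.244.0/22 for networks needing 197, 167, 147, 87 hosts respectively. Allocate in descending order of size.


197 hosts -> /24 (254 usable): 192.168.244.0/24
167 hosts -> /24 (254 usable): 192.168.245.0/24
147 hosts -> /24 (254 usable): 192.168.246.0/24
87 hosts -> /25 (126 usable): 192.168.247.0/25
Allocation: 192.168.244.0/24 (197 hosts, 254 usable); 192.168.245.0/24 (167 hosts, 254 usable); 192.168.246.0/24 (147 hosts, 254 usable); 192.168.247.0/25 (87 hosts, 126 usable)


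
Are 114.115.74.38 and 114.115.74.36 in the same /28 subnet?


Mask: 255.255.255.240
114.115.74.38 AND mask = 114.115.74.32
114.115.74.36 AND mask = 114.115.74.32
Yes, same subnet (114.115.74.32)


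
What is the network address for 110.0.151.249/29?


IP:   01101110.00000000.10010111.11111001
Mask: 11111111.11111111.11111111.11111000
AND operation:
Net:  01101110.00000000.10010111.11111000
Network: 110.0.151.248/29


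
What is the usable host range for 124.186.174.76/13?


Network: 124.184.0.0
Broadcast: 124.191.255.255
First usable = network + 1
Last usable = broadcast - 1
Range: 124.184.0.1 to 124.191.255.254


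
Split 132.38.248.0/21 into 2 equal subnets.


New prefix = 21 + 1 = 22
Each subnet has 1024 addresses
  132.38.248.0/22
  132.38.252.0/22
Subnets: 132.38.248.0/22, 132.38.252.0/22


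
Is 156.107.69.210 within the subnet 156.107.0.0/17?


Subnet network: 156.107.0.0
Test IP AND mask: 156.107.0.0
Yes, 156.107.69.210 is in 156.107.0.0/17


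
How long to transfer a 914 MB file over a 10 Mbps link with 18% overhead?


Effective throughput = 10 * (1 - 18/100) = 8.2 Mbps
File size in Mb = 914 * 8 = 7312 Mb
Time = 7312 / 8.2
Time = 891.7073 seconds


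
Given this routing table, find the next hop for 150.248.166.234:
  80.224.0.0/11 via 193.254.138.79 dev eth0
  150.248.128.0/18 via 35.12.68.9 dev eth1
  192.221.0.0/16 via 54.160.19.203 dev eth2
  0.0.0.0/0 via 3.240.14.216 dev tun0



Longest prefix match for 150.248.166.234:
  /11 80.224.0.0: no
  /18 150.248.128.0: MATCH
  /16 192.221.0.0: no
  /0 0.0.0.0: MATCH
Selected: next-hop 35.12.68.9 via eth1 (matched /18)


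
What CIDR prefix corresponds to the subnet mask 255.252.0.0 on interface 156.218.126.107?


Binary: 11111111.11111100.00000000.00000000
Count leading 1s
Prefix: /14


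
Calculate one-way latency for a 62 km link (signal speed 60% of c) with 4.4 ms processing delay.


Speed = 0.6 * 3e5 km/s = 180000 km/s
Propagation delay = 62 / 180000 = 0.0003 s = 0.3444 ms
Processing delay = 4.4 ms
Total one-way latency = 4.7444 ms


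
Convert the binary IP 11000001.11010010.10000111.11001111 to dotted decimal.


11000001 = 193
11010010 = 210
10000111 = 135
11001111 = 207
IP: 193.210.135.207


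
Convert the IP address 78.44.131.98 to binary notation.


78 = 01001110
44 = 00101100
131 = 10000011
98 = 01100010
Binary: 01001110.00101100.10000011.01100010


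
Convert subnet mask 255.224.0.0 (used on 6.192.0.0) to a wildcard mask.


Subnet mask: 255.224.0.0
Wildcard = 255.255.255.255 - subnet mask
255 - 255 = 0
255 - 224 = 31
255 - 0 = 255
255 - 0 = 255
Wildcard: 0.31.255.255


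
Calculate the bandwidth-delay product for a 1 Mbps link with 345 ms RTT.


BDP = bandwidth * RTT
= 1 Mbps * 345 ms
= 1 * 1e6 * 345 / 1000 bits
= 345000 bits
= 43125 bytes
= 42.1143 KB
BDP = 345000 bits (43125 bytes)


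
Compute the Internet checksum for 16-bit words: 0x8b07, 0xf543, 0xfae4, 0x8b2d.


Sum all words (with carry folding):
+ 0x8b07 = 0x8b07
+ 0xf543 = 0x804b
+ 0xfae4 = 0x7b30
+ 0x8b2d = 0x065e
One's complement: ~0x065e
Checksum = 0xf9a1


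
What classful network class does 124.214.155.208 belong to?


First octet: 124
Binary: 01111100
0xxxxxxx -> Class A (1-126)
Class A, default mask 255.0.0.0 (/8)


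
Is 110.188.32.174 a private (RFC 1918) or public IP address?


RFC 1918 private ranges:
  10.0.0.0/8 (10.0.0.0 - 10.255.255.255)
  172.16.0.0/12 (172.16.0.0 - 172.31.255.255)
  192.168.0.0/16 (192.168.0.0 - 192.168.255.255)
Public (not in any RFC 1918 range)


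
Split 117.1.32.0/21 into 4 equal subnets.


New prefix = 21 + 2 = 23
Each subnet has 512 addresses
  117.1.32.0/23
  117.1.34.0/23
  117.1.36.0/23
  117.1.38.0/23
Subnets: 117.1.32.0/23, 117.1.34.0/23, 117.1.36.0/23, 117.1.38.0/23


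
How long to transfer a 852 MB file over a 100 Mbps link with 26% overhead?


Effective throughput = 100 * (1 - 26/100) = 74 Mbps
File size in Mb = 852 * 8 = 6816 Mb
Time = 6816 / 74
Time = 92.1081 seconds


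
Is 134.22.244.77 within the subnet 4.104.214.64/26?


Subnet network: 4.104.214.64
Test IP AND mask: 134.22.244.64
No, 134.22.244.77 is not in 4.104.214.64/26


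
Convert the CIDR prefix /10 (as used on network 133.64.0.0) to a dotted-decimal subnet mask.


/10 means 10 network bits, 22 host bits
Binary: 11111111110000000000000000000000
Mask: 255.192.0.0


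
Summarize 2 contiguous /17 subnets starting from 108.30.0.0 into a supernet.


Original prefix: /17
Number of subnets: 2 = 2^1
New prefix = 17 - 1 = 16
Supernet: 108.30.0.0/16


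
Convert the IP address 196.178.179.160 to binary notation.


196 = 11000100
178 = 10110010
179 = 10110011
160 = 10100000
Binary: 11000100.10110010.10110011.10100000


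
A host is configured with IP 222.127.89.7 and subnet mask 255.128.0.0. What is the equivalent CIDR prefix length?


Binary: 11111111.10000000.00000000.00000000
Count leading 1s
Prefix: /9


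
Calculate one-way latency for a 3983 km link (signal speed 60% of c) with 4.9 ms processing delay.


Speed = 0.6 * 3e5 km/s = 180000 km/s
Propagation delay = 3983 / 180000 = 0.0221 s = 22.1278 ms
Processing delay = 4.9 ms
Total one-way latency = 27.0278 ms


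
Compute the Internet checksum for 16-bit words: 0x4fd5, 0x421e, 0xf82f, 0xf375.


Sum all words (with carry folding):
+ 0x4fd5 = 0x4fd5
+ 0x421e = 0x91f3
+ 0xf82f = 0x8a23
+ 0xf375 = 0x7d99
One's complement: ~0x7d99
Checksum = 0x8266


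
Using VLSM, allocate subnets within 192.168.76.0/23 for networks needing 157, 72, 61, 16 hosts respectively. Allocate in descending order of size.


157 hosts -> /24 (254 usable): 192.168.76.0/24
72 hosts -> /25 (126 usable): 192.168.77.0/25
61 hosts -> /26 (62 usable): 192.168.77.128/26
16 hosts -> /27 (30 usable): 192.168.77.192/27
Allocation: 192.168.76.0/24 (157 hosts, 254 usable); 192.168.77.0/25 (72 hosts, 126 usable); 192.168.77.128/26 (61 hosts, 62 usable); 192.168.77.192/27 (16 hosts, 30 usable)


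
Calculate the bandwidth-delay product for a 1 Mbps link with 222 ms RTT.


BDP = bandwidth * RTT
= 1 Mbps * 222 ms
= 1 * 1e6 * 222 / 1000 bits
= 222000 bits
= 27750 bytes
= 27.0996 KB
BDP = 222000 bits (27750 bytes)


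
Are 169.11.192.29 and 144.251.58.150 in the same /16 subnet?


Mask: 255.255.0.0
169.11.192.29 AND mask = 169.11.0.0
144.251.58.150 AND mask = 144.251.0.0
No, different subnets (169.11.0.0 vs 144.251.0.0)


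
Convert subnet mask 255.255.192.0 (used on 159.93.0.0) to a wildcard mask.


Subnet mask: 255.255.192.0
Wildcard = 255.255.255.255 - subnet mask
255 - 255 = 0
255 - 255 = 0
255 - 192 = 63
255 - 0 = 255
Wildcard: 0.0.63.255


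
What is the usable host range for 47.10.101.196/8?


Network: 47.0.0.0
Broadcast: 47.255.255.255
First usable = network + 1
Last usable = broadcast - 1
Range: 47.0.0.1 to 47.255.255.254


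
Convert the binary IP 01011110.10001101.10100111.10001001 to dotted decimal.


01011110 = 94
10001101 = 141
10100111 = 167
10001001 = 137
IP: 94.141.167.137


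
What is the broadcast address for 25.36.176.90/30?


Network: 25.36.176.88/30
Host bits = 2
Set all host bits to 1:
Broadcast: 25.36.176.91


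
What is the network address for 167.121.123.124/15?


IP:   10100111.01111001.01111011.01111100
Mask: 11111111.11111110.00000000.00000000
AND operation:
Net:  10100111.01111000.00000000.00000000
Network: 167.120.0.0/15


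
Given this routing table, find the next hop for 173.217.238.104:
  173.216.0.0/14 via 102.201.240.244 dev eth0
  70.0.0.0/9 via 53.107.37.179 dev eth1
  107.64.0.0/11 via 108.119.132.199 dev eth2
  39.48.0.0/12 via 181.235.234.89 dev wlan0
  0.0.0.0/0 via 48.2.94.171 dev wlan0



Longest prefix match for 173.217.238.104:
  /14 173.216.0.0: MATCH
  /9 70.0.0.0: no
  /11 107.64.0.0: no
  /12 39.48.0.0: no
  /0 0.0.0.0: MATCH
Selected: next-hop 102.201.240.244 via eth0 (matched /14)


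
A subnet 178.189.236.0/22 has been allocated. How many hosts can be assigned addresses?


Host bits = 32 - 22 = 10
Total addresses = 2^10 = 1024
Usable = total - 2 (network and broadcast)
Usable hosts: 1022


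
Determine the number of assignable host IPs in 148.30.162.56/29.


Host bits = 32 - 29 = 3
Total addresses = 2^3 = 8
Usable = total - 2 (network and broadcast)
Usable hosts: 6


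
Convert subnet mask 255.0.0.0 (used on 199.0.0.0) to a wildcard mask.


Subnet mask: 255.0.0.0
Wildcard = 255.255.255.255 - subnet mask
255 - 255 = 0
255 - 0 = 255
255 - 0 = 255
255 - 0 = 255
Wildcard: 0.255.255.255


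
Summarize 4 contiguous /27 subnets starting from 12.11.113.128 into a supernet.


Original prefix: /27
Number of subnets: 4 = 2^2
New prefix = 27 - 2 = 25
Supernet: 12.11.113.128/25


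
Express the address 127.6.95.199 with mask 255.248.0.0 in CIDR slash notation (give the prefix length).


Binary: 11111111.11111000.00000000.00000000
Count leading 1s
Prefix: /13


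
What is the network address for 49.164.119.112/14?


IP:   00110001.10100100.01110111.01110000
Mask: 11111111.11111100.00000000.00000000
AND operation:
Net:  00110001.10100100.00000000.00000000
Network: 49.164.0.0/14


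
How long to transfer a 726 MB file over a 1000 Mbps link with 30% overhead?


Effective throughput = 1000 * (1 - 30/100) = 700 Mbps
File size in Mb = 726 * 8 = 5808 Mb
Time = 5808 / 700
Time = 8.2971 seconds


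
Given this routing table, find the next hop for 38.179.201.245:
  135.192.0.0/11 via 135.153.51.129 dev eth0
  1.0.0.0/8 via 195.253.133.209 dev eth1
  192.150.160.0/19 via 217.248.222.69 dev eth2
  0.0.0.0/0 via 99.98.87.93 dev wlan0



Longest prefix match for 38.179.201.245:
  /11 135.192.0.0: no
  /8 1.0.0.0: no
  /19 192.150.160.0: no
  /0 0.0.0.0: MATCH
Selected: next-hop 99.98.87.93 via wlan0 (matched /0)


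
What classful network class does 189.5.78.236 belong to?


First octet: 189
Binary: 10111101
10xxxxxx -> Class B (128-191)
Class B, default mask 255.255.0.0 (/16)


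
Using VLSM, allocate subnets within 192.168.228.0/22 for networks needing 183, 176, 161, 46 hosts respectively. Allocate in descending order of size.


183 hosts -> /24 (254 usable): 192.168.228.0/24
176 hosts -> /24 (254 usable): 192.168.229.0/24
161 hosts -> /24 (254 usable): 192.168.230.0/24
46 hosts -> /26 (62 usable): 192.168.231.0/26
Allocation: 192.168.228.0/24 (183 hosts, 254 usable); 192.168.229.0/24 (176 hosts, 254 usable); 192.168.230.0/24 (161 hosts, 254 usable); 192.168.231.0/26 (46 hosts, 62 usable)


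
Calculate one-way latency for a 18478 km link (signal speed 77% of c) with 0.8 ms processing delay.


Speed = 0.77 * 3e5 km/s = 231000 km/s
Propagation delay = 18478 / 231000 = 0.08 s = 79.9913 ms
Processing delay = 0.8 ms
Total one-way latency = 80.7913 ms


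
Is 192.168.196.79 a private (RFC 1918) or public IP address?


RFC 1918 private ranges:
  10.0.0.0/8 (10.0.0.0 - 10.255.255.255)
  172.16.0.0/12 (172.16.0.0 - 172.31.255.255)
  192.168.0.0/16 (192.168.0.0 - 192.168.255.255)
Private (in 192.168.0.0/16)


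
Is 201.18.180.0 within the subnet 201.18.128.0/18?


Subnet network: 201.18.128.0
Test IP AND mask: 201.18.128.0
Yes, 201.18.180.0 is in 201.18.128.0/18


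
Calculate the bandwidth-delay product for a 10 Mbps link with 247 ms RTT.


BDP = bandwidth * RTT
= 10 Mbps * 247 ms
= 10 * 1e6 * 247 / 1000 bits
= 2470000 bits
= 308750 bytes
= 301.5137 KB
BDP = 2470000 bits (308750 bytes)


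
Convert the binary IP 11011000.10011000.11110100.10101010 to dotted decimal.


11011000 = 216
10011000 = 152
11110100 = 244
10101010 = 170
IP: 216.152.244.170


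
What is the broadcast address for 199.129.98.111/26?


Network: 199.129.98.64/26
Host bits = 6
Set all host bits to 1:
Broadcast: 199.129.98.127


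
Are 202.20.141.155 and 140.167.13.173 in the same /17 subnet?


Mask: 255.255.128.0
202.20.141.155 AND mask = 202.20.128.0
140.167.13.173 AND mask = 140.167.0.0
No, different subnets (202.20.128.0 vs 140.167.0.0)


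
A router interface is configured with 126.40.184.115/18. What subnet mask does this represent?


/18 means 18 network bits, 14 host bits
Binary: 11111111111111111100000000000000
Mask: 255.255.192.0


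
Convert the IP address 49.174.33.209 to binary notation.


49 = 00110001
174 = 10101110
33 = 00100001
209 = 11010001
Binary: 00110001.10101110.00100001.11010001


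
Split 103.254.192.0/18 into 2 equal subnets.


New prefix = 18 + 1 = 19
Each subnet has 8192 addresses
  103.254.192.0/19
  103.254.224.0/19
Subnets: 103.254.192.0/19, 103.254.224.0/19


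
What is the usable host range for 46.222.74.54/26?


Network: 46.222.74.0
Broadcast: 46.222.74.63
First usable = network + 1
Last usable = broadcast - 1
Range: 46.222.74.1 to 46.222.74.62


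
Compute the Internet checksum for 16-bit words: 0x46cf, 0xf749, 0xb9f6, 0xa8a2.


Sum all words (with carry folding):
+ 0x46cf = 0x46cf
+ 0xf749 = 0x3e19
+ 0xb9f6 = 0xf80f
+ 0xa8a2 = 0xa0b2
One's complement: ~0xa0b2
Checksum = 0x5f4d


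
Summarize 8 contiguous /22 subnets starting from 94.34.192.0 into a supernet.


Original prefix: /22
Number of subnets: 8 = 2^3
New prefix = 22 - 3 = 19
Supernet: 94.34.192.0/19


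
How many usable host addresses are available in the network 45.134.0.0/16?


Host bits = 32 - 16 = 16
Total addresses = 2^16 = 65536
Usable = total - 2 (network and broadcast)
Usable hosts: 65534


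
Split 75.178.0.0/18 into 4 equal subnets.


New prefix = 18 + 2 = 20
Each subnet has 4096 addresses
  75.178.0.0/20
  75.178.16.0/20
  75.178.32.0/20
  75.178.48.0/20
Subnets: 75.178.0.0/20, 75.178.16.0/20, 75.178.32.0/20, 75.178.48.0/20


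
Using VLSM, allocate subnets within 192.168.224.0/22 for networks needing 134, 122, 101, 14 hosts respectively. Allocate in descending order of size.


134 hosts -> /24 (254 usable): 192.168.224.0/24
122 hosts -> /25 (126 usable): 192.168.225.0/25
101 hosts -> /25 (126 usable): 192.168.225.128/25
14 hosts -> /28 (14 usable): 192.168.226.0/28
Allocation: 192.168.224.0/24 (134 hosts, 254 usable); 192.168.225.0/25 (122 hosts, 126 usable); 192.168.225.128/25 (101 hosts, 126 usable); 192.168.226.0/28 (14 hosts, 14 usable)


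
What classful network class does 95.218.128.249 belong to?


First octet: 95
Binary: 01011111
0xxxxxxx -> Class A (1-126)
Class A, default mask 255.0.0.0 (/8)


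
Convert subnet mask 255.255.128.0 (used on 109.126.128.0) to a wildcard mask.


Subnet mask: 255.255.128.0
Wildcard = 255.255.255.255 - subnet mask
255 - 255 = 0
255 - 255 = 0
255 - 128 = 127
255 - 0 = 255
Wildcard: 0.0.127.255


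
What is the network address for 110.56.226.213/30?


IP:   01101110.00111000.11100010.11010101
Mask: 11111111.11111111.11111111.11111100
AND operation:
Net:  01101110.00111000.11100010.11010100
Network: 110.56.226.212/30


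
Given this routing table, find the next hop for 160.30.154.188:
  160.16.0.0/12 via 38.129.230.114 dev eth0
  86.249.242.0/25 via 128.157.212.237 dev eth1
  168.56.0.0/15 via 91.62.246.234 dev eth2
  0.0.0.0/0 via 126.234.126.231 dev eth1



Longest prefix match for 160.30.154.188:
  /12 160.16.0.0: MATCH
  /25 86.249.242.0: no
  /15 168.56.0.0: no
  /0 0.0.0.0: MATCH
Selected: next-hop 38.129.230.114 via eth0 (matched /12)


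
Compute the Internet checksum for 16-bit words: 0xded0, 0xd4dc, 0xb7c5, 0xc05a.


Sum all words (with carry folding):
+ 0xded0 = 0xded0
+ 0xd4dc = 0xb3ad
+ 0xb7c5 = 0x6b73
+ 0xc05a = 0x2bce
One's complement: ~0x2bce
Checksum = 0xd431


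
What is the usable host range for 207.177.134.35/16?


Network: 207.177.0.0
Broadcast: 207.177.255.255
First usable = network + 1
Last usable = broadcast - 1
Range: 207.177.0.1 to 207.177.255.254


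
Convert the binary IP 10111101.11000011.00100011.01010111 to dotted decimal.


10111101 = 189
11000011 = 195
00100011 = 35
01010111 = 87
IP: 189.195.35.87


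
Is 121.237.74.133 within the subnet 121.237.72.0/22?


Subnet network: 121.237.72.0
Test IP AND mask: 121.237.72.0
Yes, 121.237.74.133 is in 121.237.72.0/22


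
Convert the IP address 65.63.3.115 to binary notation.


65 = 01000001
63 = 00111111
3 = 00000011
115 = 01110011
Binary: 01000001.00111111.00000011.01110011


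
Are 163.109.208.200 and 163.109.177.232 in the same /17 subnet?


Mask: 255.255.128.0
163.109.208.200 AND mask = 163.109.128.0
163.109.177.232 AND mask = 163.109.128.0
Yes, same subnet (163.109.128.0)


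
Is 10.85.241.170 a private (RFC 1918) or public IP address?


RFC 1918 private ranges:
  10.0.0.0/8 (10.0.0.0 - 10.255.255.255)
  172.16.0.0/12 (172.16.0.0 - 172.31.255.255)
  192.168.0.0/16 (192.168.0.0 - 192.168.255.255)
Private (in 10.0.0.0/8)


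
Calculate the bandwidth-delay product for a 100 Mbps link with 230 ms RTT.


BDP = bandwidth * RTT
= 100 Mbps * 230 ms
= 100 * 1e6 * 230 / 1000 bits
= 23000000 bits
= 2875000 bytes
= 2807.6172 KB
BDP = 23000000 bits (2875000 bytes)


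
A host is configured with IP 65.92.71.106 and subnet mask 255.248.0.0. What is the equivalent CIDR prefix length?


Binary: 11111111.11111000.00000000.00000000
Count leading 1s
Prefix: /13


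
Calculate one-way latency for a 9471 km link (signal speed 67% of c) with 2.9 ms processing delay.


Speed = 0.67 * 3e5 km/s = 201000 km/s
Propagation delay = 9471 / 201000 = 0.0471 s = 47.1194 ms
Processing delay = 2.9 ms
Total one-way latency = 50.0194 ms


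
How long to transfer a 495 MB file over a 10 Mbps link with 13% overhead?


Effective throughput = 10 * (1 - 13/100) = 8.7 Mbps
File size in Mb = 495 * 8 = 3960 Mb
Time = 3960 / 8.7
Time = 455.1724 seconds


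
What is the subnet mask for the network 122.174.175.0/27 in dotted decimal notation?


/27 means 27 network bits, 5 host bits
Binary: 11111111111111111111111111100000
Mask: 255.255.255.224


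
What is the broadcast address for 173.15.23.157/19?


Network: 173.15.0.0/19
Host bits = 13
Set all host bits to 1:
Broadcast: 173.15.31.255


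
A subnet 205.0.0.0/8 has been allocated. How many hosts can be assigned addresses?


Host bits = 32 - 8 = 24
Total addresses = 2^24 = 16777216
Usable = total - 2 (network and broadcast)
Usable hosts: 16777214


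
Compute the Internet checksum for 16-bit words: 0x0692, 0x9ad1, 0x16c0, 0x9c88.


Sum all words (with carry folding):
+ 0x0692 = 0x0692
+ 0x9ad1 = 0xa163
+ 0x16c0 = 0xb823
+ 0x9c88 = 0x54ac
One's complement: ~0x54ac
Checksum = 0xab53


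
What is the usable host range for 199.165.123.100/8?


Network: 199.0.0.0
Broadcast: 199.255.255.255
First usable = network + 1
Last usable = broadcast - 1
Range: 199.0.0.1 to 199.255.255.254


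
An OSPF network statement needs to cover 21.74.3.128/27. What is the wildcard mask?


Subnet mask: 255.255.255.224
Wildcard = 255.255.255.255 - subnet mask
255 - 255 = 0
255 - 255 = 0
255 - 255 = 0
255 - 224 = 31
Wildcard: 0.0.0.31


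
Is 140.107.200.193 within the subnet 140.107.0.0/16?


Subnet network: 140.107.0.0
Test IP AND mask: 140.107.0.0
Yes, 140.107.200.193 is in 140.107.0.0/16


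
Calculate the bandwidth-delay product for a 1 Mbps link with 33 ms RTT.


BDP = bandwidth * RTT
= 1 Mbps * 33 ms
= 1 * 1e6 * 33 / 1000 bits
= 33000 bits
= 4125 bytes
= 4.0283 KB
BDP = 33000 bits (4125 bytes)


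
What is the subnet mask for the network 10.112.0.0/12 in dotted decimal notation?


/12 means 12 network bits, 20 host bits
Binary: 11111111111100000000000000000000
Mask: 255.240.0.0


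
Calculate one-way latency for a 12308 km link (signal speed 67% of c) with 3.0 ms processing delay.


Speed = 0.67 * 3e5 km/s = 201000 km/s
Propagation delay = 12308 / 201000 = 0.0612 s = 61.2338 ms
Processing delay = 3.0 ms
Total one-way latency = 64.2338 ms


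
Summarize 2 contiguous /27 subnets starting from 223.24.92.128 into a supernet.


Original prefix: /27
Number of subnets: 2 = 2^1
New prefix = 27 - 1 = 26
Supernet: 223.24.92.128/26


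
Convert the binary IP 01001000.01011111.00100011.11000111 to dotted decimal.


01001000 = 72
01011111 = 95
00100011 = 35
11000111 = 199
IP: 72.95.35.199


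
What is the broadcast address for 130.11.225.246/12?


Network: 130.0.0.0/12
Host bits = 20
Set all host bits to 1:
Broadcast: 130.15.255.255


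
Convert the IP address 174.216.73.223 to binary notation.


174 = 10101110
216 = 11011000
73 = 01001001
223 = 11011111
Binary: 10101110.11011000.01001001.11011111


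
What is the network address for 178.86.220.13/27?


IP:   10110010.01010110.11011100.00001101
Mask: 11111111.11111111.11111111.11100000
AND operation:
Net:  10110010.01010110.11011100.00000000
Network: 178.86.220.0/27


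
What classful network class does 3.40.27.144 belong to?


First octet: 3
Binary: 00000011
0xxxxxxx -> Class A (1-126)
Class A, default mask 255.0.0.0 (/8)


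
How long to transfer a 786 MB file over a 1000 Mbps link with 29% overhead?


Effective throughput = 1000 * (1 - 29/100) = 710 Mbps
File size in Mb = 786 * 8 = 6288 Mb
Time = 6288 / 710
Time = 8.8563 seconds


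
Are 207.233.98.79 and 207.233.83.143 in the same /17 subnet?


Mask: 255.255.128.0
207.233.98.79 AND mask = 207.233.0.0
207.233.83.143 AND mask = 207.233.0.0
Yes, same subnet (207.233.0.0)


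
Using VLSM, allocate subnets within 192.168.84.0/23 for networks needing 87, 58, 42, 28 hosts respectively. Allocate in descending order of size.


87 hosts -> /25 (126 usable): 192.168.84.0/25
58 hosts -> /26 (62 usable): 192.168.84.128/26
42 hosts -> /26 (62 usable): 192.168.84.192/26
28 hosts -> /27 (30 usable): 192.168.85.0/27
Allocation: 192.168.84.0/25 (87 hosts, 126 usable); 192.168.84.128/26 (58 hosts, 62 usable); 192.168.84.192/26 (42 hosts, 62 usable); 192.168.85.0/27 (28 hosts, 30 usable)


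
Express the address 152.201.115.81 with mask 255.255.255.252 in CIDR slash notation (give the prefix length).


Binary: 11111111.11111111.11111111.11111100
Count leading 1s
Prefix: /30


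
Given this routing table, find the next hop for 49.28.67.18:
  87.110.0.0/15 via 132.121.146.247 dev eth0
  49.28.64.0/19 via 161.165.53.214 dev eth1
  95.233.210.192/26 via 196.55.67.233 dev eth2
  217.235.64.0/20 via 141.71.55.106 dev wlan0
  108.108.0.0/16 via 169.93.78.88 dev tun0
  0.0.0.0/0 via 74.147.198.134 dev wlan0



Longest prefix match for 49.28.67.18:
  /15 87.110.0.0: no
  /19 49.28.64.0: MATCH
  /26 95.233.210.192: no
  /20 217.235.64.0: no
  /16 108.108.0.0: no
  /0 0.0.0.0: MATCH
Selected: next-hop 161.165.53.214 via eth1 (matched /19)


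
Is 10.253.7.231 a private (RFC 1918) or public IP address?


RFC 1918 private ranges:
  10.0.0.0/8 (10.0.0.0 - 10.255.255.255)
  172.16.0.0/12 (172.16.0.0 - 172.31.255.255)
  192.168.0.0/16 (192.168.0.0 - 192.168.255.255)
Private (in 10.0.0.0/8)


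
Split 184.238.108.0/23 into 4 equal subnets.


New prefix = 23 + 2 = 25
Each subnet has 128 addresses
  184.238.108.0/25
  184.238.108.128/25
  184.238.109.0/25
  184.238.109.128/25
Subnets: 184.238.108.0/25, 184.238.108.128/25, 184.238.109.0/25, 184.238.109.128/25


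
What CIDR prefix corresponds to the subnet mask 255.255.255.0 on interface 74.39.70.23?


Binary: 11111111.11111111.11111111.00000000
Count leading 1s
Prefix: /24


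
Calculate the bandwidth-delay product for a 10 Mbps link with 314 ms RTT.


BDP = bandwidth * RTT
= 10 Mbps * 314 ms
= 10 * 1e6 * 314 / 1000 bits
= 3140000 bits
= 392500 bytes
= 383.3008 KB
BDP = 3140000 bits (392500 bytes)


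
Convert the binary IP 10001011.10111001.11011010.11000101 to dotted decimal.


10001011 = 139
10111001 = 185
11011010 = 218
11000101 = 197
IP: 139.185.218.197


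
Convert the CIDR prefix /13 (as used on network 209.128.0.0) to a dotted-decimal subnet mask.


/13 means 13 network bits, 19 host bits
Binary: 11111111111110000000000000000000
Mask: 255.248.0.0


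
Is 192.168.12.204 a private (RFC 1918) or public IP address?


RFC 1918 private ranges:
  10.0.0.0/8 (10.0.0.0 - 10.255.255.255)
  172.16.0.0/12 (172.16.0.0 - 172.31.255.255)
  192.168.0.0/16 (192.168.0.0 - 192.168.255.255)
Private (in 192.168.0.0/16)


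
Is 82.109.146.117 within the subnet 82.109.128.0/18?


Subnet network: 82.109.128.0
Test IP AND mask: 82.109.128.0
Yes, 82.109.146.117 is in 82.109.128.0/18


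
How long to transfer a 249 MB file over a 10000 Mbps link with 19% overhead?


Effective throughput = 10000 * (1 - 19/100) = 8100.0 Mbps
File size in Mb = 249 * 8 = 1992 Mb
Time = 1992 / 8100.0
Time = 0.2459 seconds


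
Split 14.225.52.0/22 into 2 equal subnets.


New prefix = 22 + 1 = 23
Each subnet has 512 addresses
  14.225.52.0/23
  14.225.54.0/23
Subnets: 14.225.52.0/23, 14.225.54.0/23


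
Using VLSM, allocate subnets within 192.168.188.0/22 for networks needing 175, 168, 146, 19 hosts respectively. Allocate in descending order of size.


175 hosts -> /24 (254 usable): 192.168.188.0/24
168 hosts -> /24 (254 usable): 192.168.189.0/24
146 hosts -> /24 (254 usable): 192.168.190.0/24
19 hosts -> /27 (30 usable): 192.168.191.0/27
Allocation: 192.168.188.0/24 (175 hosts, 254 usable); 192.168.189.0/24 (168 hosts, 254 usable); 192.168.190.0/24 (146 hosts, 254 usable); 192.168.191.0/27 (19 hosts, 30 usable)


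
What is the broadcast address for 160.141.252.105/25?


Network: 160.141.252.0/25
Host bits = 7
Set all host bits to 1:
Broadcast: 160.141.252.127


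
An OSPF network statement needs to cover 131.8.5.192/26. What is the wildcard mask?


Subnet mask: 255.255.255.192
Wildcard = 255.255.255.255 - subnet mask
255 - 255 = 0
255 - 255 = 0
255 - 255 = 0
255 - 192 = 63
Wildcard: 0.0.0.63


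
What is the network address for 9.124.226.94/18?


IP:   00001001.01111100.11100010.01011110
Mask: 11111111.11111111.11000000.00000000
AND operation:
Net:  00001001.01111100.11000000.00000000
Network: 9.124.192.0/18


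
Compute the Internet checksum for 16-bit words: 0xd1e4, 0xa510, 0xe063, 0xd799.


Sum all words (with carry folding):
+ 0xd1e4 = 0xd1e4
+ 0xa510 = 0x76f5
+ 0xe063 = 0x5759
+ 0xd799 = 0x2ef3
One's complement: ~0x2ef3
Checksum = 0xd10c


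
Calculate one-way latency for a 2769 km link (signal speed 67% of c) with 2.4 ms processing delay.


Speed = 0.67 * 3e5 km/s = 201000 km/s
Propagation delay = 2769 / 201000 = 0.0138 s = 13.7761 ms
Processing delay = 2.4 ms
Total one-way latency = 16.1761 ms


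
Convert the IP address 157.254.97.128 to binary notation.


157 = 10011101
254 = 11111110
97 = 01100001
128 = 10000000
Binary: 10011101.11111110.01100001.10000000


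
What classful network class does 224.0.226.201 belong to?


First octet: 224
Binary: 11100000
1110xxxx -> Class D (224-239)
Class D (multicast), default mask N/A


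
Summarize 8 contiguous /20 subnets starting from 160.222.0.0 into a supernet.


Original prefix: /20
Number of subnets: 8 = 2^3
New prefix = 20 - 3 = 17
Supernet: 160.222.0.0/17


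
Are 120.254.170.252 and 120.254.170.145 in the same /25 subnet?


Mask: 255.255.255.128
120.254.170.252 AND mask = 120.254.170.128
120.254.170.145 AND mask = 120.254.170.128
Yes, same subnet (120.254.170.128)


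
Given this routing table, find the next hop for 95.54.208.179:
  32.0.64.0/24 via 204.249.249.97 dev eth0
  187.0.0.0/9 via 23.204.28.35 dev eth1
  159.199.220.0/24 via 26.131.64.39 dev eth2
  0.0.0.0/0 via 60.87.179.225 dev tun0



Longest prefix match for 95.54.208.179:
  /24 32.0.64.0: no
  /9 187.0.0.0: no
  /24 159.199.220.0: no
  /0 0.0.0.0: MATCH
Selected: next-hop 60.87.179.225 via tun0 (matched /0)


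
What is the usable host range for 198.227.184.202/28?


Network: 198.227.184.192
Broadcast: 198.227.184.207
First usable = network + 1
Last usable = broadcast - 1
Range: 198.227.184.193 to 198.227.184.206


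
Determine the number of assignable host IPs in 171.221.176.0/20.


Host bits = 32 - 20 = 12
Total addresses = 2^12 = 4096
Usable = total - 2 (network and broadcast)
Usable hosts: 4094


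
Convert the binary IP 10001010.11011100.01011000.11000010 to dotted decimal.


10001010 = 138
11011100 = 220
01011000 = 88
11000010 = 194
IP: 138.220.88.194


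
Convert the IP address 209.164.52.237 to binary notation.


209 = 11010001
164 = 10100100
52 = 00110100
237 = 11101101
Binary: 11010001.10100100.00110100.11101101


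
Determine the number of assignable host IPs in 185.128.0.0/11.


Host bits = 32 - 11 = 21
Total addresses = 2^21 = 2097152
Usable = total - 2 (network and broadcast)
Usable hosts: 2097150


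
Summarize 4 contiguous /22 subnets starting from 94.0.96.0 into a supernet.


Original prefix: /22
Number of subnets: 4 = 2^2
New prefix = 22 - 2 = 20
Supernet: 94.0.96.0/20


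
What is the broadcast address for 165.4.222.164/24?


Network: 165.4.222.0/24
Host bits = 8
Set all host bits to 1:
Broadcast: 165.4.222.255


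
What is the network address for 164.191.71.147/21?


IP:   10100100.10111111.01000111.10010011
Mask: 11111111.11111111.11111000.00000000
AND operation:
Net:  10100100.10111111.01000000.00000000
Network: 164.191.64.0/21


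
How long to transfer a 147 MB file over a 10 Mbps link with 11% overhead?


Effective throughput = 10 * (1 - 11/100) = 8.9 Mbps
File size in Mb = 147 * 8 = 1176 Mb
Time = 1176 / 8.9
Time = 132.1348 seconds


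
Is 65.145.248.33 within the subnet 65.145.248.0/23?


Subnet network: 65.145.248.0
Test IP AND mask: 65.145.248.0
Yes, 65.145.248.33 is in 65.145.248.0/23


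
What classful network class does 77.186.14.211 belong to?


First octet: 77
Binary: 01001101
0xxxxxxx -> Class A (1-126)
Class A, default mask 255.0.0.0 (/8)


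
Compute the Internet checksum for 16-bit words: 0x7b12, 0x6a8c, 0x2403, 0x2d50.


Sum all words (with carry folding):
+ 0x7b12 = 0x7b12
+ 0x6a8c = 0xe59e
+ 0x2403 = 0x09a2
+ 0x2d50 = 0x36f2
One's complement: ~0x36f2
Checksum = 0xc90d


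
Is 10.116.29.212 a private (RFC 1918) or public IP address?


RFC 1918 private ranges:
  10.0.0.0/8 (10.0.0.0 - 10.255.255.255)
  172.16.0.0/12 (172.16.0.0 - 172.31.255.255)
  192.168.0.0/16 (192.168.0.0 - 192.168.255.255)
Private (in 10.0.0.0/8)


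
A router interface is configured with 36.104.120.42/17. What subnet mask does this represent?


/17 means 17 network bits, 15 host bits
Binary: 11111111111111111000000000000000
Mask: 255.255.128.0


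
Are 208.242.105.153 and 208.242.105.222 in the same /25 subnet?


Mask: 255.255.255.128
208.242.105.153 AND mask = 208.242.105.128
208.242.105.222 AND mask = 208.242.105.128
Yes, same subnet (208.242.105.128)


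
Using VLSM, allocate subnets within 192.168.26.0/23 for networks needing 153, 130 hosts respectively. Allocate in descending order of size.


153 hosts -> /24 (254 usable): 192.168.26.0/24
130 hosts -> /24 (254 usable): 192.168.27.0/24
Allocation: 192.168.26.0/24 (153 hosts, 254 usable); 192.168.27.0/24 (130 hosts, 254 usable)


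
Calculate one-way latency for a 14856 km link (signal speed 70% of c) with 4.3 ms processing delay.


Speed = 0.7 * 3e5 km/s = 210000 km/s
Propagation delay = 14856 / 210000 = 0.0707 s = 70.7429 ms
Processing delay = 4.3 ms
Total one-way latency = 75.0429 ms


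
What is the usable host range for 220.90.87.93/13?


Network: 220.88.0.0
Broadcast: 220.95.255.255
First usable = network + 1
Last usable = broadcast - 1
Range: 220.88.0.1 to 220.95.255.254


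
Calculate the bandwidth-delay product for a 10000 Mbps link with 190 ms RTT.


BDP = bandwidth * RTT
= 10000 Mbps * 190 ms
= 10000 * 1e6 * 190 / 1000 bits
= 1900000000 bits
= 237500000 bytes
= 231933.5938 KB
BDP = 1900000000 bits (237500000 bytes)


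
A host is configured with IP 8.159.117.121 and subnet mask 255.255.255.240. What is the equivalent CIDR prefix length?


Binary: 11111111.11111111.11111111.11110000
Count leading 1s
Prefix: /28


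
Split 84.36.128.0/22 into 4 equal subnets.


New prefix = 22 + 2 = 24
Each subnet has 256 addresses
  84.36.128.0/24
  84.36.129.0/24
  84.36.130.0/24
  84.36.131.0/24
Subnets: 84.36.128.0/24, 84.36.129.0/24, 84.36.130.0/24, 84.36.131.0/24


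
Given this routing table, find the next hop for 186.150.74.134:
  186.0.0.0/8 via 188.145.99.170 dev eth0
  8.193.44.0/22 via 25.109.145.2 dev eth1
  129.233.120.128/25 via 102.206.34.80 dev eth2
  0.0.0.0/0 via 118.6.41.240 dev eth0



Longest prefix match for 186.150.74.134:
  /8 186.0.0.0: MATCH
  /22 8.193.44.0: no
  /25 129.233.120.128: no
  /0 0.0.0.0: MATCH
Selected: next-hop 188.145.99.170 via eth0 (matched /8)


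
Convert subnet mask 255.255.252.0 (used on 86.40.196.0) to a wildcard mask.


Subnet mask: 255.255.252.0
Wildcard = 255.255.255.255 - subnet mask
255 - 255 = 0
255 - 255 = 0
255 - 252 = 3
255 - 0 = 255
Wildcard: 0.0.3.255


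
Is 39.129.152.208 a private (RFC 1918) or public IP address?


RFC 1918 private ranges:
  10.0.0.0/8 (10.0.0.0 - 10.255.255.255)
  172.16.0.0/12 (172.16.0.0 - 172.31.255.255)
  192.168.0.0/16 (192.168.0.0 - 192.168.255.255)
Public (not in any RFC 1918 range)


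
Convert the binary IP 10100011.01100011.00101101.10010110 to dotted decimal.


10100011 = 163
01100011 = 99
00101101 = 45
10010110 = 150
IP: 163.99.45.150


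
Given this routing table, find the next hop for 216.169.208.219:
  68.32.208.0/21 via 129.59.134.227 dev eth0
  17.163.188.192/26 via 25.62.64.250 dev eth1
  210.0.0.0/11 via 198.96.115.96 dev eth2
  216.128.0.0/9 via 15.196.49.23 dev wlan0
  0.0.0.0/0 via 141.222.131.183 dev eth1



Longest prefix match for 216.169.208.219:
  /21 68.32.208.0: no
  /26 17.163.188.192: no
  /11 210.0.0.0: no
  /9 216.128.0.0: MATCH
  /0 0.0.0.0: MATCH
Selected: next-hop 15.196.49.23 via wlan0 (matched /9)


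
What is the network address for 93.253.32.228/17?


IP:   01011101.11111101.00100000.11100100
Mask: 11111111.11111111.10000000.00000000
AND operation:
Net:  01011101.11111101.00000000.00000000
Network: 93.253.0.0/17


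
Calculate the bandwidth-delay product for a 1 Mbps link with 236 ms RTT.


BDP = bandwidth * RTT
= 1 Mbps * 236 ms
= 1 * 1e6 * 236 / 1000 bits
= 236000 bits
= 29500 bytes
= 28.8086 KB
BDP = 236000 bits (29500 bytes)


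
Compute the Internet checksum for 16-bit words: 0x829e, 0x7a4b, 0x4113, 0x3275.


Sum all words (with carry folding):
+ 0x829e = 0x829e
+ 0x7a4b = 0xfce9
+ 0x4113 = 0x3dfd
+ 0x3275 = 0x7072
One's complement: ~0x7072
Checksum = 0x8f8d
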